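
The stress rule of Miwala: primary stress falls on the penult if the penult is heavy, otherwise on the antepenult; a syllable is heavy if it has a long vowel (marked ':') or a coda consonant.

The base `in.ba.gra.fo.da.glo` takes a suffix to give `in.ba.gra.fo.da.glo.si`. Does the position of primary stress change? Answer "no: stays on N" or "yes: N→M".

Base `in.ba.gra.fo.da.glo` (6 syllables):
  Weights: 4 fo L, 5 da L, 6 glo L.
  The penult (syllable 5, da) is light, so stress falls on the antepenult (syllable 4, fo).
  → primary stress on syllable 4.
Suffixed `in.ba.gra.fo.da.glo.si` (7 syllables):
  Weights: 5 da L, 6 glo L, 7 si L.
  The penult (syllable 6, glo) is light, so stress falls on the antepenult (syllable 5, da).
  → primary stress on syllable 5.

yes: 4→5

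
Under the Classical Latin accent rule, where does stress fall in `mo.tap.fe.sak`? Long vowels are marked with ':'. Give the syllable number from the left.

Classical Latin: stress the penult if heavy (long vowel or closed), else the antepenult.
Weights: 2 tap H, 3 fe L, 4 sak H.
The penult (syllable 3, fe) is light, so stress falls on the antepenult (syllable 2, tap).
Stress on syllable 2: mo.ˈtap.fe.sak.

2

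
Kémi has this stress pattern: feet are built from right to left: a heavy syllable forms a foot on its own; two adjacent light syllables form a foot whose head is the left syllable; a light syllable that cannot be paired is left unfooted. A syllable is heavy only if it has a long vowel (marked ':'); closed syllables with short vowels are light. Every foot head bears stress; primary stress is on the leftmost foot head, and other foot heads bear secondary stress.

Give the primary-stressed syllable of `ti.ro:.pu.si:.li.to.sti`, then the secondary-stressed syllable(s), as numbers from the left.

primary 2, secondary 4, 6

Weights: 1 ti L, 2 ro: H, 3 pu L, 4 si: H, 5 li L, 6 to L, 7 sti L.
Parse right to left (heavy = foot alone; LL = one foot; stranded L unfooted): ti (ˈro:) pu (ˈsi:) li (ˈto.sti).
Foot heads: 2, 4, 6.
Primary stress on the leftmost head = syllable 2.
Secondary stress on 4, 6: ti.ˈro:.pu.ˌsi:.li.ˌto.sti.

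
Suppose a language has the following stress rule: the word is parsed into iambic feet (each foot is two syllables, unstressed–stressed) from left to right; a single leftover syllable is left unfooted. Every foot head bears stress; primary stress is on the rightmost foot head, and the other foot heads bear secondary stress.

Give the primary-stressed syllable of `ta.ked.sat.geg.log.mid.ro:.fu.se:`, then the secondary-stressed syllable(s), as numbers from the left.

primary 8, secondary 2, 4, 6

Parse left to right into iambic (σˈσ) feet: (ta.ˈked) (sat.ˈgeg) (log.ˈmid) (ro:.ˈfu) se:. Syllable 9 is left unfooted.
Foot heads (stressed positions): 2, 4, 6, 8.
End Rule Rightmost: primary stress on the rightmost head = syllable 8.
Secondary stress on 2, 4, 6: ta.ˌked.sat.ˌgeg.log.ˌmid.ro:.ˈfu.se:.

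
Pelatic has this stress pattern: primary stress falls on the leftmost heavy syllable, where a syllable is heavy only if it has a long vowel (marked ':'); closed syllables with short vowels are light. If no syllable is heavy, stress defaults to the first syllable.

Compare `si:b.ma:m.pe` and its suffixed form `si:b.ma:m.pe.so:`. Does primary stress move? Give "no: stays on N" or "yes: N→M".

Base `si:b.ma:m.pe` (3 syllables):
  Weights: 1 si:b H, 2 ma:m H, 3 pe L.
  Heavy syllables in the domain: 1, 2. The leftmost is syllable 1 (si:b).
  → primary stress on syllable 1.
Suffixed `si:b.ma:m.pe.so:` (4 syllables):
  Weights: 1 si:b H, 2 ma:m H, 3 pe L, 4 so: H.
  Heavy syllables in the domain: 1, 2, 4. The leftmost is syllable 1 (si:b).
  → primary stress on syllable 1.

no: stays on 1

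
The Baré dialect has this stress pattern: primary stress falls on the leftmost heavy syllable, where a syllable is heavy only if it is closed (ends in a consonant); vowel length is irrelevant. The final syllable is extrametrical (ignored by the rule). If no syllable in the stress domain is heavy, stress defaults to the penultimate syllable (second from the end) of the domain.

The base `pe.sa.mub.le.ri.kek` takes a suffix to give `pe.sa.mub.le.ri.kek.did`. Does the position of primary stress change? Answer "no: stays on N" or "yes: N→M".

no: stays on 3

Base `pe.sa.mub.le.ri.kek` (6 syllables):
  The final syllable (6, kek) is extrametrical; the stress domain is syllables 1–5.
  Weights: 1 pe L, 2 sa L, 3 mub H, 4 le L, 5 ri L.
  Heavy syllables in the domain: 3. The leftmost is syllable 3 (mub).
  → primary stress on syllable 3.
Suffixed `pe.sa.mub.le.ri.kek.did` (7 syllables):
  The final syllable (7, did) is extrametrical; the stress domain is syllables 1–6.
  Weights: 1 pe L, 2 sa L, 3 mub H, 4 le L, 5 ri L, 6 kek H.
  Heavy syllables in the domain: 3, 6. The leftmost is syllable 3 (mub).
  → primary stress on syllable 3.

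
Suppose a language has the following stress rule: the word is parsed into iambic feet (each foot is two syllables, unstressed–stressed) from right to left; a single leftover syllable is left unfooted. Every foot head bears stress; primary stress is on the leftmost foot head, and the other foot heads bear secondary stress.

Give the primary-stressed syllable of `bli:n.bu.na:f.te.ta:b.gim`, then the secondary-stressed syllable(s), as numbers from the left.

primary 2, secondary 4, 6

Parse right to left into iambic (σˈσ) feet: (bli:n.ˈbu) (na:f.ˈte) (ta:b.ˈgim).
Foot heads (stressed positions): 2, 4, 6.
End Rule Leftmost: primary stress on the leftmost head = syllable 2.
Secondary stress on 4, 6: bli:n.ˈbu.na:f.ˌte.ta:b.ˌgim.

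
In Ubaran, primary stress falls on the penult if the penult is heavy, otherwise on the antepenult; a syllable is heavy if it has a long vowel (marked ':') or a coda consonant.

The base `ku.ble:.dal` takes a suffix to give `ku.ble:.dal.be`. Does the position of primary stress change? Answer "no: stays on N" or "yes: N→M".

Base `ku.ble:.dal` (3 syllables):
  Weights: 1 ku L, 2 ble: H, 3 dal H.
  The penult (syllable 2, ble:) is heavy, so it takes stress.
  → primary stress on syllable 2.
Suffixed `ku.ble:.dal.be` (4 syllables):
  Weights: 2 ble: H, 3 dal H, 4 be L.
  The penult (syllable 3, dal) is heavy, so it takes stress.
  → primary stress on syllable 3.

yes: 2→3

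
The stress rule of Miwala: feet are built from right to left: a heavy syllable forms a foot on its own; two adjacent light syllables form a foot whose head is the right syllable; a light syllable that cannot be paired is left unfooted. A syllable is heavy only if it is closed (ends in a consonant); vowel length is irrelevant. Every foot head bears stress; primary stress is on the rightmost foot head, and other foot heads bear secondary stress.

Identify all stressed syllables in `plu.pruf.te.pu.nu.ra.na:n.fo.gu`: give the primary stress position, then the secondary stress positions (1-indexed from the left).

primary 9, secondary 2, 4, 6, 7

Weights: 1 plu L, 2 pruf H, 3 te L, 4 pu L, 5 nu L, 6 ra L, 7 na:n H, 8 fo L, 9 gu L.
Parse right to left (heavy = foot alone; LL = one foot; stranded L unfooted): plu (ˈpruf) (te.ˈpu) (nu.ˈra) (ˈna:n) (fo.ˈgu).
Foot heads: 2, 4, 6, 7, 9.
Primary stress on the rightmost head = syllable 9.
Secondary stress on 2, 4, 6, 7: plu.ˌpruf.te.ˌpu.nu.ˌra.ˌna:n.fo.ˈgu.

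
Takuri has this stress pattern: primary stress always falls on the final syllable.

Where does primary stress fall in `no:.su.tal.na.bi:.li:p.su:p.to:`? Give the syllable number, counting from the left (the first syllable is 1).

The word has 8 syllables; the final syllable is syllable 8 (to:).
Primary stress: syllable 8 → no:.su.tal.na.bi:.li:p.su:p.ˈto:.

8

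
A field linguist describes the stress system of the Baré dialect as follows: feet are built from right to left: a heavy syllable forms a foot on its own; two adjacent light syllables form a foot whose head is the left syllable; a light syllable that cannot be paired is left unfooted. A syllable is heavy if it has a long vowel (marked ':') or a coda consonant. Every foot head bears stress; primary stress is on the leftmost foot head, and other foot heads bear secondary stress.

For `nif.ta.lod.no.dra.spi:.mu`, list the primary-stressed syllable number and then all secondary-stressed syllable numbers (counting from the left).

Weights: 1 nif H, 2 ta L, 3 lod H, 4 no L, 5 dra L, 6 spi: H, 7 mu L.
Parse right to left (heavy = foot alone; LL = one foot; stranded L unfooted): (ˈnif) ta (ˈlod) (ˈno.dra) (ˈspi:) mu.
Foot heads: 1, 3, 4, 6.
Primary stress on the leftmost head = syllable 1.
Secondary stress on 3, 4, 6: ˈnif.ta.ˌlod.ˌno.dra.ˌspi:.mu.

primary 1, secondary 3, 4, 6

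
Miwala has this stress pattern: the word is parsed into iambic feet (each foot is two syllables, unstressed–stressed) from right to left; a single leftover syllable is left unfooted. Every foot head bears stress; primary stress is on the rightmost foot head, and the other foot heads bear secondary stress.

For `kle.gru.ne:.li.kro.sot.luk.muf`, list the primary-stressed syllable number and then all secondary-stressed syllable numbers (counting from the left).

Parse right to left into iambic (σˈσ) feet: (kle.ˈgru) (ne:.ˈli) (kro.ˈsot) (luk.ˈmuf).
Foot heads (stressed positions): 2, 4, 6, 8.
End Rule Rightmost: primary stress on the rightmost head = syllable 8.
Secondary stress on 2, 4, 6: kle.ˌgru.ne:.ˌli.kro.ˌsot.luk.ˈmuf.

primary 8, secondary 2, 4, 6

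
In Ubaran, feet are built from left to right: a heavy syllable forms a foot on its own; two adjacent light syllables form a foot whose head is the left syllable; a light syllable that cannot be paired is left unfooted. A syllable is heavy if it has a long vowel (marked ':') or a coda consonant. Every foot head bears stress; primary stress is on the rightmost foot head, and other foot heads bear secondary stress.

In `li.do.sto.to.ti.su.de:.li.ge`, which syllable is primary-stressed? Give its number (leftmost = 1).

8

Weights: 1 li L, 2 do L, 3 sto L, 4 to L, 5 ti L, 6 su L, 7 de: H, 8 li L, 9 ge L.
Parse left to right (heavy = foot alone; LL = one foot; stranded L unfooted): (ˈli.do) (ˈsto.to) (ˈti.su) (ˈde:) (ˈli.ge).
Foot heads: 1, 3, 5, 7, 8.
Primary stress on the rightmost head = syllable 8.
Primary stress: syllable 8 → li.do.sto.to.ti.su.de:.ˈli.ge.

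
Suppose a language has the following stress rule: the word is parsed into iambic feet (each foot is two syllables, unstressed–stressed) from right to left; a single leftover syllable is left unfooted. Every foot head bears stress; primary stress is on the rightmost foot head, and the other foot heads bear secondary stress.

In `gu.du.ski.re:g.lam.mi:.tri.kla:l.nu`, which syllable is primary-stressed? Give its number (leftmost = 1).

9

Parse right to left into iambic (σˈσ) feet: gu (du.ˈski) (re:g.ˈlam) (mi:.ˈtri) (kla:l.ˈnu). Syllable 1 is left unfooted.
Foot heads (stressed positions): 3, 5, 7, 9.
End Rule Rightmost: primary stress on the rightmost head = syllable 9.
Primary stress: syllable 9 → gu.du.ski.re:g.lam.mi:.tri.kla:l.ˈnu.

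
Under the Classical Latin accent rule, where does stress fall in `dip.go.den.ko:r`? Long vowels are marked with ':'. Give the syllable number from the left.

3

Classical Latin: stress the penult if heavy (long vowel or closed), else the antepenult.
Weights: 2 go L, 3 den H, 4 ko:r H.
The penult (syllable 3, den) is heavy, so it takes stress.
Stress on syllable 3: dip.go.ˈden.ko:r.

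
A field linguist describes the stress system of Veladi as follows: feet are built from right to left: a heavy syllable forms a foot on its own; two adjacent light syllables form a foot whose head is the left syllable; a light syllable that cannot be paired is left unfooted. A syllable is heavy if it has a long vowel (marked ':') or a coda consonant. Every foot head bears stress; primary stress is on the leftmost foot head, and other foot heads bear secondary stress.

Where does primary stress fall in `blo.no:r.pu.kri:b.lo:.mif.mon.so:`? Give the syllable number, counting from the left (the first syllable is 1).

2

Weights: 1 blo L, 2 no:r H, 3 pu L, 4 kri:b H, 5 lo: H, 6 mif H, 7 mon H, 8 so: H.
Parse right to left (heavy = foot alone; LL = one foot; stranded L unfooted): blo (ˈno:r) pu (ˈkri:b) (ˈlo:) (ˈmif) (ˈmon) (ˈso:).
Foot heads: 2, 4, 5, 6, 7, 8.
Primary stress on the leftmost head = syllable 2.
Primary stress: syllable 2 → blo.ˈno:r.pu.kri:b.lo:.mif.mon.so:.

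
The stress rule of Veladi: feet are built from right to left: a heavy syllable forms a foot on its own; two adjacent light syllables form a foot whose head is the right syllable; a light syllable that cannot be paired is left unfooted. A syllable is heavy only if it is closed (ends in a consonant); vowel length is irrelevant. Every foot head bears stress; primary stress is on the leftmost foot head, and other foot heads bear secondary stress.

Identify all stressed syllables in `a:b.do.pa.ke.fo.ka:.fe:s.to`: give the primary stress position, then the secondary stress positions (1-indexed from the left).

Weights: 1 a:b H, 2 do L, 3 pa L, 4 ke L, 5 fo L, 6 ka: L, 7 fe:s H, 8 to L.
Parse right to left (heavy = foot alone; LL = one foot; stranded L unfooted): (ˈa:b) do (pa.ˈke) (fo.ˈka:) (ˈfe:s) to.
Foot heads: 1, 4, 6, 7.
Primary stress on the leftmost head = syllable 1.
Secondary stress on 4, 6, 7: ˈa:b.do.pa.ˌke.fo.ˌka:.ˌfe:s.to.

primary 1, secondary 4, 6, 7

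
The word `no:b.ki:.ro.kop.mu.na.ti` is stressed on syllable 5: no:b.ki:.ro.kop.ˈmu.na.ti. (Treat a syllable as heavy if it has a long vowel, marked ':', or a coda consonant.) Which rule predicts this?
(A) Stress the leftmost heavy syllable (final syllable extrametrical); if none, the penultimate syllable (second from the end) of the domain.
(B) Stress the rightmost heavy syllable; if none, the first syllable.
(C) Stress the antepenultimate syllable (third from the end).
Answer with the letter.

C

Rule A → syllable 1 (observed: 5).
Rule B → syllable 4 (observed: 5).
Rule C → syllable 5 ✓.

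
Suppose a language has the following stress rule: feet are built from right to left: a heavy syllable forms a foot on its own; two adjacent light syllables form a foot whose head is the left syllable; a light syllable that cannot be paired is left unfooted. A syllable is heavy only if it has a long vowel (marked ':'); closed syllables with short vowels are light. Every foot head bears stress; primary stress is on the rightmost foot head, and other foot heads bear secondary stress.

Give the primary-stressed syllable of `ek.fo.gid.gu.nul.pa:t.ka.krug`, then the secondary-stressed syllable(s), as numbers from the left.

primary 7, secondary 2, 4, 6

Weights: 1 ek L, 2 fo L, 3 gid L, 4 gu L, 5 nul L, 6 pa:t H, 7 ka L, 8 krug L.
Parse right to left (heavy = foot alone; LL = one foot; stranded L unfooted): ek (ˈfo.gid) (ˈgu.nul) (ˈpa:t) (ˈka.krug).
Foot heads: 2, 4, 6, 7.
Primary stress on the rightmost head = syllable 7.
Secondary stress on 2, 4, 6: ek.ˌfo.gid.ˌgu.nul.ˌpa:t.ˈka.krug.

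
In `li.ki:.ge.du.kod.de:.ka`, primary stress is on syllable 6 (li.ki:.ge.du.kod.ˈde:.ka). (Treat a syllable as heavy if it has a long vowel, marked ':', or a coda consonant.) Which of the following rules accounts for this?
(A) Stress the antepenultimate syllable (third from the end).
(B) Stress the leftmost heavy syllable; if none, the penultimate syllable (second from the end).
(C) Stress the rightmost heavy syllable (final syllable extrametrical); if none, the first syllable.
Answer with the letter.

C

Rule A → syllable 5 (observed: 6).
Rule B → syllable 2 (observed: 6).
Rule C → syllable 6 ✓.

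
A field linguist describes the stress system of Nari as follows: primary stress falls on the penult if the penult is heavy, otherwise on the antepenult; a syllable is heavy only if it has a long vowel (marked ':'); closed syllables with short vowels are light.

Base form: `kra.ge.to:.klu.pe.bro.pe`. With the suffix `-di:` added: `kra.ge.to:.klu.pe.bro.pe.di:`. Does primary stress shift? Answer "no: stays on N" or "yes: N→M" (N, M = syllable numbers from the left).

Base `kra.ge.to:.klu.pe.bro.pe` (7 syllables):
  Weights: 5 pe L, 6 bro L, 7 pe L.
  The penult (syllable 6, bro) is light, so stress falls on the antepenult (syllable 5, pe).
  → primary stress on syllable 5.
Suffixed `kra.ge.to:.klu.pe.bro.pe.di:` (8 syllables):
  Weights: 6 bro L, 7 pe L, 8 di: H.
  The penult (syllable 7, pe) is light, so stress falls on the antepenult (syllable 6, bro).
  → primary stress on syllable 6.

yes: 5→6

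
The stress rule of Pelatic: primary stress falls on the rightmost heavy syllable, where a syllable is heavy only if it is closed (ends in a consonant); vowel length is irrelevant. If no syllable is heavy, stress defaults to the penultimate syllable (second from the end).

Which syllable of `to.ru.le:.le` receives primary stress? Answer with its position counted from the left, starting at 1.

Weights: 1 to L, 2 ru L, 3 le: L, 4 le L.
No heavy syllable in the domain; default to the penultimate syllable (second from the end) = syllable 3.
Primary stress: syllable 3 → to.ru.ˈle:.le.

3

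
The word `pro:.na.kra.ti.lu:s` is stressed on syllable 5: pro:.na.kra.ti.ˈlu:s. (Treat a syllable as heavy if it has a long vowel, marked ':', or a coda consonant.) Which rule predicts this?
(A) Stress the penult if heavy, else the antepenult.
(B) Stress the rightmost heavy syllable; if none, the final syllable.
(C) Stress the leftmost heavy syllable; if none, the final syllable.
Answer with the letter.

B

Rule A → syllable 3 (observed: 5).
Rule B → syllable 5 ✓.
Rule C → syllable 1 (observed: 5).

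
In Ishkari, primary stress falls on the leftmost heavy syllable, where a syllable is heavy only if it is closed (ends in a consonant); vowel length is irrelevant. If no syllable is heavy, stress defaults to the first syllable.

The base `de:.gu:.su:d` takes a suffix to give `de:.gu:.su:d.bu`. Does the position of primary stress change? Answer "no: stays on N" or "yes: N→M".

Base `de:.gu:.su:d` (3 syllables):
  Weights: 1 de: L, 2 gu: L, 3 su:d H.
  Heavy syllables in the domain: 3. The leftmost is syllable 3 (su:d).
  → primary stress on syllable 3.
Suffixed `de:.gu:.su:d.bu` (4 syllables):
  Weights: 1 de: L, 2 gu: L, 3 su:d H, 4 bu L.
  Heavy syllables in the domain: 3. The leftmost is syllable 3 (su:d).
  → primary stress on syllable 3.

no: stays on 3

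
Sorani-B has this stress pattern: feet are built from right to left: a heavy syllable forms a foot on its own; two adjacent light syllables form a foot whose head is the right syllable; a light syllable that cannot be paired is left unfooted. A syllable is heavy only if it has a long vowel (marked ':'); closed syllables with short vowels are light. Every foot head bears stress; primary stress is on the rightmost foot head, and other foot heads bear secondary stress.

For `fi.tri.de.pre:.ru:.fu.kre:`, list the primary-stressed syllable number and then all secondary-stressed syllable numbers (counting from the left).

primary 7, secondary 3, 4, 5

Weights: 1 fi L, 2 tri L, 3 de L, 4 pre: H, 5 ru: H, 6 fu L, 7 kre: H.
Parse right to left (heavy = foot alone; LL = one foot; stranded L unfooted): fi (tri.ˈde) (ˈpre:) (ˈru:) fu (ˈkre:).
Foot heads: 3, 4, 5, 7.
Primary stress on the rightmost head = syllable 7.
Secondary stress on 3, 4, 5: fi.tri.ˌde.ˌpre:.ˌru:.fu.ˈkre:.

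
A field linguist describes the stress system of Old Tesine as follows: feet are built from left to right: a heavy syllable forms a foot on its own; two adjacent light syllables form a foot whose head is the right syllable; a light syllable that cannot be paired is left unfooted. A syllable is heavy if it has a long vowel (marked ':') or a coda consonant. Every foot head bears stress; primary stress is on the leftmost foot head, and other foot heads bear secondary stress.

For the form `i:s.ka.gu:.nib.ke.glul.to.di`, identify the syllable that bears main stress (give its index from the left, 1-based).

Weights: 1 i:s H, 2 ka L, 3 gu: H, 4 nib H, 5 ke L, 6 glul H, 7 to L, 8 di L.
Parse left to right (heavy = foot alone; LL = one foot; stranded L unfooted): (ˈi:s) ka (ˈgu:) (ˈnib) ke (ˈglul) (to.ˈdi).
Foot heads: 1, 3, 4, 6, 8.
Primary stress on the leftmost head = syllable 1.
Primary stress: syllable 1 → ˈi:s.ka.gu:.nib.ke.glul.to.di.

1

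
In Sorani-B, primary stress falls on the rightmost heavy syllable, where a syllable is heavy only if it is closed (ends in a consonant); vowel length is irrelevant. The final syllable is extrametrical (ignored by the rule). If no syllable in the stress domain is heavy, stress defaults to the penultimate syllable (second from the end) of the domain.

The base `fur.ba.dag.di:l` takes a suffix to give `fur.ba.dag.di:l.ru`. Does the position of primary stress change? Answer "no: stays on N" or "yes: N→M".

yes: 3→4

Base `fur.ba.dag.di:l` (4 syllables):
  The final syllable (4, di:l) is extrametrical; the stress domain is syllables 1–3.
  Weights: 1 fur H, 2 ba L, 3 dag H.
  Heavy syllables in the domain: 1, 3. The rightmost is syllable 3 (dag).
  → primary stress on syllable 3.
Suffixed `fur.ba.dag.di:l.ru` (5 syllables):
  The final syllable (5, ru) is extrametrical; the stress domain is syllables 1–4.
  Weights: 1 fur H, 2 ba L, 3 dag H, 4 di:l H.
  Heavy syllables in the domain: 1, 3, 4. The rightmost is syllable 4 (di:l).
  → primary stress on syllable 4.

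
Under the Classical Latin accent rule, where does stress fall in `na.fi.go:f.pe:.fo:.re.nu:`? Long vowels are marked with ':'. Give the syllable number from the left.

5

Classical Latin: stress the penult if heavy (long vowel or closed), else the antepenult.
Weights: 5 fo: H, 6 re L, 7 nu: H.
The penult (syllable 6, re) is light, so stress falls on the antepenult (syllable 5, fo:).
Stress on syllable 5: na.fi.go:f.pe:.ˈfo:.re.nu:.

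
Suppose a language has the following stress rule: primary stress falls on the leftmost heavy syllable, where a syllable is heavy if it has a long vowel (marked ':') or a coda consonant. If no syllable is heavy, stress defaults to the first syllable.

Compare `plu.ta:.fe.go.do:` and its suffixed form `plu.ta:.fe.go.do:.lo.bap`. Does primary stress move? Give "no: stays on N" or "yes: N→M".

Base `plu.ta:.fe.go.do:` (5 syllables):
  Weights: 1 plu L, 2 ta: H, 3 fe L, 4 go L, 5 do: H.
  Heavy syllables in the domain: 2, 5. The leftmost is syllable 2 (ta:).
  → primary stress on syllable 2.
Suffixed `plu.ta:.fe.go.do:.lo.bap` (7 syllables):
  Weights: 1 plu L, 2 ta: H, 3 fe L, 4 go L, 5 do: H, 6 lo L, 7 bap H.
  Heavy syllables in the domain: 2, 5, 7. The leftmost is syllable 2 (ta:).
  → primary stress on syllable 2.

no: stays on 2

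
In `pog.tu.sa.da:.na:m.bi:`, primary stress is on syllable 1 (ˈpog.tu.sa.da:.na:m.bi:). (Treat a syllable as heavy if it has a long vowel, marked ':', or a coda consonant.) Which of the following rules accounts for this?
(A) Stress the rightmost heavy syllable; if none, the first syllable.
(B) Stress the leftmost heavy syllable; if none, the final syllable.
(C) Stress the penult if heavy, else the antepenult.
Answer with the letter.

B

Rule A → syllable 6 (observed: 1).
Rule B → syllable 1 ✓.
Rule C → syllable 5 (observed: 1).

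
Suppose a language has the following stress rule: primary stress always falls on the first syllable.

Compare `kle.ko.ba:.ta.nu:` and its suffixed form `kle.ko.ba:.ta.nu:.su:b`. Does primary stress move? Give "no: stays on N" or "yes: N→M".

Base `kle.ko.ba:.ta.nu:` (5 syllables):
  The word has 5 syllables; the first syllable is syllable 1 (kle).
  → primary stress on syllable 1.
Suffixed `kle.ko.ba:.ta.nu:.su:b` (6 syllables):
  The word has 6 syllables; the first syllable is syllable 1 (kle).
  → primary stress on syllable 1.

no: stays on 1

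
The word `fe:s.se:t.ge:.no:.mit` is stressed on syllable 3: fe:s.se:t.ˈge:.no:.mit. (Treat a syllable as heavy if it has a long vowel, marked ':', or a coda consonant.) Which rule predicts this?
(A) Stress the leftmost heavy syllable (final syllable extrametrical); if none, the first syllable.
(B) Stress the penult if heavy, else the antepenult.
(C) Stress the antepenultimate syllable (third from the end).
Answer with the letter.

C

Rule A → syllable 1 (observed: 3).
Rule B → syllable 4 (observed: 3).
Rule C → syllable 3 ✓.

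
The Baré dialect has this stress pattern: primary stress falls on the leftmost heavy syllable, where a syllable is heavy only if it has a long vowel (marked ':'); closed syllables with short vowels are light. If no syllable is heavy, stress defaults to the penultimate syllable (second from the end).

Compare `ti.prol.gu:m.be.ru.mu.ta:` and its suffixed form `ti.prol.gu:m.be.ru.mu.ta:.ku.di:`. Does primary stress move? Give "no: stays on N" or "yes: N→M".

Base `ti.prol.gu:m.be.ru.mu.ta:` (7 syllables):
  Weights: 1 ti L, 2 prol L, 3 gu:m H, 4 be L, 5 ru L, 6 mu L, 7 ta: H.
  Heavy syllables in the domain: 3, 7. The leftmost is syllable 3 (gu:m).
  → primary stress on syllable 3.
Suffixed `ti.prol.gu:m.be.ru.mu.ta:.ku.di:` (9 syllables):
  Weights: 1 ti L, 2 prol L, 3 gu:m H, 4 be L, 5 ru L, 6 mu L, 7 ta: H, 8 ku L, 9 di: H.
  Heavy syllables in the domain: 3, 7, 9. The leftmost is syllable 3 (gu:m).
  → primary stress on syllable 3.

no: stays on 3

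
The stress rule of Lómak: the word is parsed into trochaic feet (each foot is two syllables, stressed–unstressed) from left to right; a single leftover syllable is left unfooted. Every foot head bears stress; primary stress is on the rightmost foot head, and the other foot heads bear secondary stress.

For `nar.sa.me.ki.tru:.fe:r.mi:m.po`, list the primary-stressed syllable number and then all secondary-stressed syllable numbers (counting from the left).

Parse left to right into trochaic (ˈσσ) feet: (ˈnar.sa) (ˈme.ki) (ˈtru:.fe:r) (ˈmi:m.po).
Foot heads (stressed positions): 1, 3, 5, 7.
End Rule Rightmost: primary stress on the rightmost head = syllable 7.
Secondary stress on 1, 3, 5: ˌnar.sa.ˌme.ki.ˌtru:.fe:r.ˈmi:m.po.

primary 7, secondary 1, 3, 5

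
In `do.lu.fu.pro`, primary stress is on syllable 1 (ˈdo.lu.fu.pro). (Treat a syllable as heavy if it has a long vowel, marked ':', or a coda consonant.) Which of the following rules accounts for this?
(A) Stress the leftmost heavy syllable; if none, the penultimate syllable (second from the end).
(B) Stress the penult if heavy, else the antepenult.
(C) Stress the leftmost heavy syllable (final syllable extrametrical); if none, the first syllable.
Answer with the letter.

Rule A → syllable 3 (observed: 1).
Rule B → syllable 2 (observed: 1).
Rule C → syllable 1 ✓.

C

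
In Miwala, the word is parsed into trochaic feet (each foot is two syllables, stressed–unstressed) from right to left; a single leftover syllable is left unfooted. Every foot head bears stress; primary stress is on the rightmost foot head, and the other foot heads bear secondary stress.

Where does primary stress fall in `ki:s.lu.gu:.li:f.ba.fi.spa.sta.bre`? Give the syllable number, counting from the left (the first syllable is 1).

8

Parse right to left into trochaic (ˈσσ) feet: ki:s (ˈlu.gu:) (ˈli:f.ba) (ˈfi.spa) (ˈsta.bre). Syllable 1 is left unfooted.
Foot heads (stressed positions): 2, 4, 6, 8.
End Rule Rightmost: primary stress on the rightmost head = syllable 8.
Primary stress: syllable 8 → ki:s.lu.gu:.li:f.ba.fi.spa.ˈsta.bre.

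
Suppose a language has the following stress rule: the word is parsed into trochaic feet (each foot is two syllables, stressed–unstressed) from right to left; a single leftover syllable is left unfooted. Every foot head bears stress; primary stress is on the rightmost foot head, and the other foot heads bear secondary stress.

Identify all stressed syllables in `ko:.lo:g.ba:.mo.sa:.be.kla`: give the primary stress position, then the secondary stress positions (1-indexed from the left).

Parse right to left into trochaic (ˈσσ) feet: ko: (ˈlo:g.ba:) (ˈmo.sa:) (ˈbe.kla). Syllable 1 is left unfooted.
Foot heads (stressed positions): 2, 4, 6.
End Rule Rightmost: primary stress on the rightmost head = syllable 6.
Secondary stress on 2, 4: ko:.ˌlo:g.ba:.ˌmo.sa:.ˈbe.kla.

primary 6, secondary 2, 4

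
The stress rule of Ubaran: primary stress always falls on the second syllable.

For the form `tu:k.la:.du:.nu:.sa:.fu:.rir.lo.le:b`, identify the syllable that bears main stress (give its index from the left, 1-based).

The word has 9 syllables; the second syllable is syllable 2 (la:).
Primary stress: syllable 2 → tu:k.ˈla:.du:.nu:.sa:.fu:.rir.lo.le:b.

2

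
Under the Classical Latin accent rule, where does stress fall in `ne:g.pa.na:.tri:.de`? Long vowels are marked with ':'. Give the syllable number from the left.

Classical Latin: stress the penult if heavy (long vowel or closed), else the antepenult.
Weights: 3 na: H, 4 tri: H, 5 de L.
The penult (syllable 4, tri:) is heavy, so it takes stress.
Stress on syllable 4: ne:g.pa.na:.ˈtri:.de.

4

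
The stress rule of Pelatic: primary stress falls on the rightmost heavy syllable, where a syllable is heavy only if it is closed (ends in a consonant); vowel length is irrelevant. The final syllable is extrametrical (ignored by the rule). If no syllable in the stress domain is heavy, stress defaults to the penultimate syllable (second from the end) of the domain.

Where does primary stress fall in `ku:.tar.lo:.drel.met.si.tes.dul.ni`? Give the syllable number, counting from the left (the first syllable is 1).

8

The final syllable (9, ni) is extrametrical; the stress domain is syllables 1–8.
Weights: 1 ku: L, 2 tar H, 3 lo: L, 4 drel H, 5 met H, 6 si L, 7 tes H, 8 dul H.
Heavy syllables in the domain: 2, 4, 5, 7, 8. The rightmost is syllable 8 (dul).
Primary stress: syllable 8 → ku:.tar.lo:.drel.met.si.tes.ˈdul.ni.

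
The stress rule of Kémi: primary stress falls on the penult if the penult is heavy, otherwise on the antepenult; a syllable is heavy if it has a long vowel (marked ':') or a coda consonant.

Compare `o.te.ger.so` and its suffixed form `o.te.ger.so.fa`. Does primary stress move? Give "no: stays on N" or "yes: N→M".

no: stays on 3

Base `o.te.ger.so` (4 syllables):
  Weights: 2 te L, 3 ger H, 4 so L.
  The penult (syllable 3, ger) is heavy, so it takes stress.
  → primary stress on syllable 3.
Suffixed `o.te.ger.so.fa` (5 syllables):
  Weights: 3 ger H, 4 so L, 5 fa L.
  The penult (syllable 4, so) is light, so stress falls on the antepenult (syllable 3, ger).
  → primary stress on syllable 3.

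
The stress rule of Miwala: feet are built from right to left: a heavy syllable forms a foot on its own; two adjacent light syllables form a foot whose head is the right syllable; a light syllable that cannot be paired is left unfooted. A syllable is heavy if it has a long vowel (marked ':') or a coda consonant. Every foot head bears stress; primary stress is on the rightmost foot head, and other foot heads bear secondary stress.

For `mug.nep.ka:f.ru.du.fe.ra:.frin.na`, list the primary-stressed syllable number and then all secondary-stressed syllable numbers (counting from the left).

primary 8, secondary 1, 2, 3, 6, 7

Weights: 1 mug H, 2 nep H, 3 ka:f H, 4 ru L, 5 du L, 6 fe L, 7 ra: H, 8 frin H, 9 na L.
Parse right to left (heavy = foot alone; LL = one foot; stranded L unfooted): (ˈmug) (ˈnep) (ˈka:f) ru (du.ˈfe) (ˈra:) (ˈfrin) na.
Foot heads: 1, 2, 3, 6, 7, 8.
Primary stress on the rightmost head = syllable 8.
Secondary stress on 1, 2, 3, 6, 7: ˌmug.ˌnep.ˌka:f.ru.du.ˌfe.ˌra:.ˈfrin.na.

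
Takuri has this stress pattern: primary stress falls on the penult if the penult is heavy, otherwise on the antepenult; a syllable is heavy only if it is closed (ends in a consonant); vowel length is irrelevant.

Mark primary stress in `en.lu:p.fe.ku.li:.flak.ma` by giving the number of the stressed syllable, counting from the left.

6

Weights: 5 li: L, 6 flak H, 7 ma L.
The penult (syllable 6, flak) is heavy, so it takes stress.
Primary stress: syllable 6 → en.lu:p.fe.ku.li:.ˈflak.ma.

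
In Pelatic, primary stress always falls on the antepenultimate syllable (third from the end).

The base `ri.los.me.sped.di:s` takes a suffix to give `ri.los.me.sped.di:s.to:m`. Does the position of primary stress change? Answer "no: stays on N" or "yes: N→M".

Base `ri.los.me.sped.di:s` (5 syllables):
  The word has 5 syllables; the antepenultimate syllable (third from the end) is syllable 3 (me).
  → primary stress on syllable 3.
Suffixed `ri.los.me.sped.di:s.to:m` (6 syllables):
  The word has 6 syllables; the antepenultimate syllable (third from the end) is syllable 4 (sped).
  → primary stress on syllable 4.

yes: 3→4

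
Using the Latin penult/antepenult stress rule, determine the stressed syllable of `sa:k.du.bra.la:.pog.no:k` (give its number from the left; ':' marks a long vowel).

Classical Latin: stress the penult if heavy (long vowel or closed), else the antepenult.
Weights: 4 la: H, 5 pog H, 6 no:k H.
The penult (syllable 5, pog) is heavy, so it takes stress.
Stress on syllable 5: sa:k.du.bra.la:.ˈpog.no:k.

5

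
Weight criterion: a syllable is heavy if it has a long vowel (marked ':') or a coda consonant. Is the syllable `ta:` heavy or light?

heavy

`ta:`: long vowel, open (no coda). Long vowel → heavy.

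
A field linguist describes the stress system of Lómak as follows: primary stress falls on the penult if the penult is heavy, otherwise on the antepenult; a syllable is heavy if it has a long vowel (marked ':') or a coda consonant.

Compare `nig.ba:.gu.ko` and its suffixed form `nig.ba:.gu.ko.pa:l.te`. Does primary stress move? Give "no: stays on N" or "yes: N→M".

Base `nig.ba:.gu.ko` (4 syllables):
  Weights: 2 ba: H, 3 gu L, 4 ko L.
  The penult (syllable 3, gu) is light, so stress falls on the antepenult (syllable 2, ba:).
  → primary stress on syllable 2.
Suffixed `nig.ba:.gu.ko.pa:l.te` (6 syllables):
  Weights: 4 ko L, 5 pa:l H, 6 te L.
  The penult (syllable 5, pa:l) is heavy, so it takes stress.
  → primary stress on syllable 5.

yes: 2→5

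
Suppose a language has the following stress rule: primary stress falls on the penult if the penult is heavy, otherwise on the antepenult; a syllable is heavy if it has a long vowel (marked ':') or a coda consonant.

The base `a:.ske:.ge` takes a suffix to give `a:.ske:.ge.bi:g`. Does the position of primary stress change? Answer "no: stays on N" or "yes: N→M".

Base `a:.ske:.ge` (3 syllables):
  Weights: 1 a: H, 2 ske: H, 3 ge L.
  The penult (syllable 2, ske:) is heavy, so it takes stress.
  → primary stress on syllable 2.
Suffixed `a:.ske:.ge.bi:g` (4 syllables):
  Weights: 2 ske: H, 3 ge L, 4 bi:g H.
  The penult (syllable 3, ge) is light, so stress falls on the antepenult (syllable 2, ske:).
  → primary stress on syllable 2.

no: stays on 2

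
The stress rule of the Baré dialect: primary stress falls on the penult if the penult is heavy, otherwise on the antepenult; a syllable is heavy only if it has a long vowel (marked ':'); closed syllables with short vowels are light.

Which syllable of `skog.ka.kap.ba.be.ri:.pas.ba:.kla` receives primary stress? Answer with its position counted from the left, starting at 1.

8

Weights: 7 pas L, 8 ba: H, 9 kla L.
The penult (syllable 8, ba:) is heavy, so it takes stress.
Primary stress: syllable 8 → skog.ka.kap.ba.be.ri:.pas.ˈba:.kla.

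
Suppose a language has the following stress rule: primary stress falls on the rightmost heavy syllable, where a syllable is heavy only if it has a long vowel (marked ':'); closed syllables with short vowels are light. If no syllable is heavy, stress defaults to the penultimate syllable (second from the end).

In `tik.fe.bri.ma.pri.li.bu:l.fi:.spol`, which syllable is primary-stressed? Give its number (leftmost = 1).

Weights: 1 tik L, 2 fe L, 3 bri L, 4 ma L, 5 pri L, 6 li L, 7 bu:l H, 8 fi: H, 9 spol L.
Heavy syllables in the domain: 7, 8. The rightmost is syllable 8 (fi:).
Primary stress: syllable 8 → tik.fe.bri.ma.pri.li.bu:l.ˈfi:.spol.

8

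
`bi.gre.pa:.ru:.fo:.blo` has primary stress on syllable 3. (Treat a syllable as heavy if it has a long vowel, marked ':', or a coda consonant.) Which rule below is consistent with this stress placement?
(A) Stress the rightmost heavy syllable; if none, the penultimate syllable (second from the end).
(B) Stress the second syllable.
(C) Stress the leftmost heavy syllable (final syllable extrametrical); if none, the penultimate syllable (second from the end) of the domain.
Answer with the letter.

Rule A → syllable 5 (observed: 3).
Rule B → syllable 2 (observed: 3).
Rule C → syllable 3 ✓.

C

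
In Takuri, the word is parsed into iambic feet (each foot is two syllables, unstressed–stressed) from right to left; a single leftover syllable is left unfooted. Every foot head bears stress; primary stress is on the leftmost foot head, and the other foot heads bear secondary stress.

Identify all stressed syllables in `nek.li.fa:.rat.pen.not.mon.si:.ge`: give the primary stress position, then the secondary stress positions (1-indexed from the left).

primary 3, secondary 5, 7, 9

Parse right to left into iambic (σˈσ) feet: nek (li.ˈfa:) (rat.ˈpen) (not.ˈmon) (si:.ˈge). Syllable 1 is left unfooted.
Foot heads (stressed positions): 3, 5, 7, 9.
End Rule Leftmost: primary stress on the leftmost head = syllable 3.
Secondary stress on 5, 7, 9: nek.li.ˈfa:.rat.ˌpen.not.ˌmon.si:.ˌge.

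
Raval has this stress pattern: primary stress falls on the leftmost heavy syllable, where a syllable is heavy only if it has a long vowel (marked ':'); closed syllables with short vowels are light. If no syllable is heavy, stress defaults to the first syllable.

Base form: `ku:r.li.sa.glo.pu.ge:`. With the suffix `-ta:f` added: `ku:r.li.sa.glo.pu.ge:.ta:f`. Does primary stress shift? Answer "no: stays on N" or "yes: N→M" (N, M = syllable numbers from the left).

Base `ku:r.li.sa.glo.pu.ge:` (6 syllables):
  Weights: 1 ku:r H, 2 li L, 3 sa L, 4 glo L, 5 pu L, 6 ge: H.
  Heavy syllables in the domain: 1, 6. The leftmost is syllable 1 (ku:r).
  → primary stress on syllable 1.
Suffixed `ku:r.li.sa.glo.pu.ge:.ta:f` (7 syllables):
  Weights: 1 ku:r H, 2 li L, 3 sa L, 4 glo L, 5 pu L, 6 ge: H, 7 ta:f H.
  Heavy syllables in the domain: 1, 6, 7. The leftmost is syllable 1 (ku:r).
  → primary stress on syllable 1.

no: stays on 1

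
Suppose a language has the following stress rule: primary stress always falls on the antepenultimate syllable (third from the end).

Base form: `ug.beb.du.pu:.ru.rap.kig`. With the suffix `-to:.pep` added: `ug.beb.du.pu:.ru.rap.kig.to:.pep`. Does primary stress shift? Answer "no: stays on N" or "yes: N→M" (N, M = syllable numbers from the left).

Base `ug.beb.du.pu:.ru.rap.kig` (7 syllables):
  The word has 7 syllables; the antepenultimate syllable (third from the end) is syllable 5 (ru).
  → primary stress on syllable 5.
Suffixed `ug.beb.du.pu:.ru.rap.kig.to:.pep` (9 syllables):
  The word has 9 syllables; the antepenultimate syllable (third from the end) is syllable 7 (kig).
  → primary stress on syllable 7.

yes: 5→7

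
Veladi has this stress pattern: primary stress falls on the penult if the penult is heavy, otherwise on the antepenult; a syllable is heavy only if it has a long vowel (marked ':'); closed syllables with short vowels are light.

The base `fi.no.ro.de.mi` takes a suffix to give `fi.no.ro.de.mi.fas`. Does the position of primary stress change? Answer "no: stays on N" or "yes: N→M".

yes: 3→4

Base `fi.no.ro.de.mi` (5 syllables):
  Weights: 3 ro L, 4 de L, 5 mi L.
  The penult (syllable 4, de) is light, so stress falls on the antepenult (syllable 3, ro).
  → primary stress on syllable 3.
Suffixed `fi.no.ro.de.mi.fas` (6 syllables):
  Weights: 4 de L, 5 mi L, 6 fas L.
  The penult (syllable 5, mi) is light, so stress falls on the antepenult (syllable 4, de).
  → primary stress on syllable 4.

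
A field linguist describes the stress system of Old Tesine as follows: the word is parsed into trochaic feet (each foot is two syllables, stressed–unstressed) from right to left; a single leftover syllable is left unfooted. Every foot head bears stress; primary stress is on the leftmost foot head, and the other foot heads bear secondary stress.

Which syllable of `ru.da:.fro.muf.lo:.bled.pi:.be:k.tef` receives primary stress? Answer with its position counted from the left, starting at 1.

Parse right to left into trochaic (ˈσσ) feet: ru (ˈda:.fro) (ˈmuf.lo:) (ˈbled.pi:) (ˈbe:k.tef). Syllable 1 is left unfooted.
Foot heads (stressed positions): 2, 4, 6, 8.
End Rule Leftmost: primary stress on the leftmost head = syllable 2.
Primary stress: syllable 2 → ru.ˈda:.fro.muf.lo:.bled.pi:.be:k.tef.

2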